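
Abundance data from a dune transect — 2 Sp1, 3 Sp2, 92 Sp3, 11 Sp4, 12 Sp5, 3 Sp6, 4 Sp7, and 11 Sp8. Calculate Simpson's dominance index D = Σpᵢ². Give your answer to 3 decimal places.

0.467

Total N = 2+3+92+11+12+3+4+11 = 138, so the proportions are 0.01449, 0.02174, 0.66667, 0.07971, 0.08696, 0.02174, 0.02899, 0.07971 (working shown to 5 dp, full precision carried).
D = 0.01449² + 0.02174² + 0.66667² + 0.07971² + 0.08696² + 0.02174² + 0.02899² + 0.07971² = 0.00021 + 0.00047 + 0.44444 + 0.00635 + 0.00756 + 0.00047 + 0.00084 + 0.00635 = 0.46671.
To 3 decimal places, D = 0.467.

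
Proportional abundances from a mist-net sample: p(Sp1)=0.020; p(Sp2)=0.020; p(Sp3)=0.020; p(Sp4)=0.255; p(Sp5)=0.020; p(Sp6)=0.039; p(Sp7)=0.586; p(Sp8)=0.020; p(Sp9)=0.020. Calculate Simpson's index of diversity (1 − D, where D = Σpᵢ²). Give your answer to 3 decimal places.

0.588

D = 0.02² + 0.02² + 0.02² + 0.255² + 0.02² + 0.039² + 0.586² + 0.02² + 0.02² = 0.00040 + 0.00040 + 0.00040 + 0.06502 + 0.00040 + 0.00152 + 0.34340 + 0.00040 + 0.00040 = 0.41234 (working shown to 5 dp, full precision carried).
So 1 − D = 0.58766, i.e. 0.588 to 3 decimal places.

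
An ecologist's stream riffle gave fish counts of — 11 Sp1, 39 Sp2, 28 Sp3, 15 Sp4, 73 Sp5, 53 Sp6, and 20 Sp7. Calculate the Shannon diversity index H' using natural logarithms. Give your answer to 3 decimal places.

1.766

Total N = 11+39+28+15+73+53+20 = 239, so the proportions are 0.04603, 0.16318, 0.11715, 0.06276, 0.30544, 0.22176, 0.08368 (working shown to 5 dp, full precision carried).
Each pᵢ ln pᵢ term: 0.04603×(-3.07857)=-0.14169, 0.16318×(-1.81290)=-0.29583, 0.11715×(-2.14426)=-0.25121, 0.06276×(-2.76841)=-0.17375, 0.30544×(-1.18600)=-0.36225, 0.22176×(-1.50617)=-0.33400, 0.08368×(-2.48073)=-0.20759.
Sum = -1.76633, so H' = 1.766.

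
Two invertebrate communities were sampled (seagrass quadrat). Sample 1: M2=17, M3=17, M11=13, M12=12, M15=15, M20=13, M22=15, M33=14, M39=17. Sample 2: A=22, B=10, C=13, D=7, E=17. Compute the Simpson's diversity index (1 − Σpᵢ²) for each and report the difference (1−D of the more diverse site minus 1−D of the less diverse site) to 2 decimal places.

Sample 1: N=133, proportions 0.1278, 0.1278, 0.0977, 0.0902, 0.1128, 0.0977, 0.1128, 0.1053, 0.1278, giving 1−D = 0.8872 (working shown to 4 dp, full precision carried).
Sample 2: N=69, proportions 0.3188, 0.1449, 0.1884, 0.1014, 0.2464, giving 1−D = 0.7708.
Difference = |0.8872 − 0.7708| = 0.1164, i.e. 0.12 to 2 decimal places.

0.12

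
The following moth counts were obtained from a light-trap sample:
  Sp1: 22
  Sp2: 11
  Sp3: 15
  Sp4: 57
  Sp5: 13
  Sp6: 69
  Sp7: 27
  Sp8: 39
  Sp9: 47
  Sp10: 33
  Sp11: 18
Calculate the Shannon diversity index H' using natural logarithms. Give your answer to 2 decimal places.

Total N = 22+11+15+57+13+69+27+39+47+33+18 = 351, so the proportions are 0.0627, 0.0313, 0.0427, 0.1624, 0.037, 0.1966, 0.0769, 0.1111, 0.1339, 0.094, 0.0513 (working shown to 4 dp, full precision carried).
Each pᵢ ln pᵢ term: 0.0627×(-2.7697)=-0.1736, 0.0313×(-3.4629)=-0.1085, 0.0427×(-3.1527)=-0.1347, 0.1624×(-1.8177)=-0.2952, 0.037×(-3.2958)=-0.1221, 0.1966×(-1.6267)=-0.3198, 0.0769×(-2.5649)=-0.1973, 0.1111×(-2.1972)=-0.2441, 0.1339×(-2.0106)=-0.2692, 0.094×(-2.3643)=-0.2223, 0.0513×(-2.9704)=-0.1523.
Sum = -2.2392, so H' = 2.24.

2.24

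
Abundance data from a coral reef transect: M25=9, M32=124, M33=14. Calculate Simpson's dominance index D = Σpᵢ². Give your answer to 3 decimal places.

0.724

Total N = 9+124+14 = 147, so the proportions are 0.06122, 0.84354, 0.09524 (working shown to 5 dp, full precision carried).
D = 0.06122² + 0.84354² + 0.09524² = 0.00375 + 0.71156 + 0.00907 = 0.72437.
To 3 decimal places, D = 0.724.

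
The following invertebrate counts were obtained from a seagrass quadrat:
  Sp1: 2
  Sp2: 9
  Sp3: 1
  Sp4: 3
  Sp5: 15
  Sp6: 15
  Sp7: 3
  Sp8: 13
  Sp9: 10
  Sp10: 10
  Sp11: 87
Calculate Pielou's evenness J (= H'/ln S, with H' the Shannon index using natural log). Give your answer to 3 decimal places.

0.705

Total N = 2+9+1+3+15+15+3+13+10+10+87 = 168, so the proportions are 0.0119, 0.05357, 0.00595, 0.01786, 0.08929, 0.08929, 0.01786, 0.07738, 0.05952, 0.05952, 0.51786 (working shown to 5 dp, full precision carried).
H' = −Σ pᵢ ln pᵢ = −((-0.05275) + (-0.15679) + (-0.03050) + (-0.07188) + (-0.21571) + (-0.21571) + (-0.07188) + (-0.19802) + (-0.16794) + (-0.16794) + (-0.34078)) = 1.68989.
With S = 11 species, ln S = 2.39790, so J = 1.68989/2.39790 = 0.70474, i.e. 0.705 to 3 decimal places.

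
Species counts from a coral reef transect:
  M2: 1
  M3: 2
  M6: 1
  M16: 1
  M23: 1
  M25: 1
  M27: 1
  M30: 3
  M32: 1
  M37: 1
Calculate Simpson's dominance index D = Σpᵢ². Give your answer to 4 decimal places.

0.1243

Total N = 1+2+1+1+1+1+1+3+1+1 = 13, so the proportions are 0.076923, 0.153846, 0.076923, 0.076923, 0.076923, 0.076923, 0.076923, 0.230769, 0.076923, 0.076923 (working shown to 6 dp, full precision carried).
D = 0.076923² + 0.153846² + 0.076923² + 0.076923² + 0.076923² + 0.076923² + 0.076923² + 0.230769² + 0.076923² + 0.076923² = 0.005917 + 0.023669 + 0.005917 + 0.005917 + 0.005917 + 0.005917 + 0.005917 + 0.053254 + 0.005917 + 0.005917 = 0.124260.
To 4 decimal places, D = 0.1243.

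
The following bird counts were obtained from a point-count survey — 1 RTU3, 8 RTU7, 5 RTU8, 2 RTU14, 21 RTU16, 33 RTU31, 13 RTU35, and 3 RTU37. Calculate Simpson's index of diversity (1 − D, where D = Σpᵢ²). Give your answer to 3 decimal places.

0.756

Total N = 1+8+5+2+21+33+13+3 = 86, so the proportions are 0.01163, 0.09302, 0.05814, 0.02326, 0.24419, 0.38372, 0.15116, 0.03488 (working shown to 5 dp, full precision carried).
D = 0.01163² + 0.09302² + 0.05814² + 0.02326² + 0.24419² + 0.38372² + 0.15116² + 0.03488² = 0.00014 + 0.00865 + 0.00338 + 0.00054 + 0.05963 + 0.14724 + 0.02285 + 0.00122 = 0.24365.
So 1 − D = 0.75635, i.e. 0.756 to 3 decimal places.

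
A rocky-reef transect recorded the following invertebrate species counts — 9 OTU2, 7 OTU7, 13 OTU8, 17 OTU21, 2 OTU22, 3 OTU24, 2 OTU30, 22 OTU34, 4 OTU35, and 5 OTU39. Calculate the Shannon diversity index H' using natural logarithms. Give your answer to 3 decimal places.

2.019

Total N = 9+7+13+17+2+3+2+22+4+5 = 84, so the proportions are 0.10714, 0.08333, 0.15476, 0.20238, 0.02381, 0.03571, 0.02381, 0.2619, 0.04762, 0.05952 (working shown to 5 dp, full precision carried).
Each pᵢ ln pᵢ term: 0.10714×(-2.23359)=-0.23931, 0.08333×(-2.48491)=-0.20708, 0.15476×(-1.86587)=-0.28877, 0.20238×(-1.59760)=-0.32332, 0.02381×(-3.73767)=-0.08899, 0.03571×(-3.33220)=-0.11901, 0.02381×(-3.73767)=-0.08899, 0.2619×(-1.33977)=-0.35089, 0.04762×(-3.04452)=-0.14498, 0.05952×(-2.82138)=-0.16794.
Sum = -2.01928, so H' = 2.019.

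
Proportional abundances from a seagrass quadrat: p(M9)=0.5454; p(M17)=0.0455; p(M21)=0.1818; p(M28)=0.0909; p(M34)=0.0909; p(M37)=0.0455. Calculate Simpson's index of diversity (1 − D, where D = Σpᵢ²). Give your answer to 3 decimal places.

0.649

D = 0.5454² + 0.0455² + 0.1818² + 0.0909² + 0.0909² + 0.0455² = 0.29746 + 0.00207 + 0.03305 + 0.00826 + 0.00826 + 0.00207 = 0.35118 (working shown to 5 dp, full precision carried).
So 1 − D = 0.64882, i.e. 0.649 to 3 decimal places.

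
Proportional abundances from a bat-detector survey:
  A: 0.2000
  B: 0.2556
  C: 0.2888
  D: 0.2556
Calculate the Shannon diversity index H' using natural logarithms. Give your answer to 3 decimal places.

Each pᵢ ln pᵢ term (working shown to 5 dp, full precision carried): 0.2×(-1.60944)=-0.32189, 0.2556×(-1.36414)=-0.34867, 0.2888×(-1.24202)=-0.35870, 0.2556×(-1.36414)=-0.34867.
Sum = -1.37793, so H' = 1.378.

1.378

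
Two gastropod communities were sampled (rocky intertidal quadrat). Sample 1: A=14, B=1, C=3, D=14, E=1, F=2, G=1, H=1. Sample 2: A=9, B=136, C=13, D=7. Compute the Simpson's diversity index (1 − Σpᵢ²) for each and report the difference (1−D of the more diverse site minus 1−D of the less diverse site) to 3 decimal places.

0.392

Sample 1: N=37, proportions 0.37838, 0.02703, 0.08108, 0.37838, 0.02703, 0.05405, 0.02703, 0.02703, giving 1−D = 0.70124 (working shown to 5 dp, full precision carried).
Sample 2: N=165, proportions 0.05455, 0.82424, 0.07879, 0.04242, giving 1−D = 0.30964.
Difference = |0.70124 − 0.30964| = 0.39160, i.e. 0.392 to 3 decimal places.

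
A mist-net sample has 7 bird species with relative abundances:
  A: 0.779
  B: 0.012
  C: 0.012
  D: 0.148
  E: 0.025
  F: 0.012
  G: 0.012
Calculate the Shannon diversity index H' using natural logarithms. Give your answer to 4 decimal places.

0.7818

Each pᵢ ln pᵢ term (working shown to 6 dp, full precision carried): 0.779×(-0.249744)=-0.194551, 0.012×(-4.422849)=-0.053074, 0.012×(-4.422849)=-0.053074, 0.148×(-1.910543)=-0.282760, 0.025×(-3.688879)=-0.092222, 0.012×(-4.422849)=-0.053074, 0.012×(-4.422849)=-0.053074.
Sum = -0.781830, so H' = 0.7818.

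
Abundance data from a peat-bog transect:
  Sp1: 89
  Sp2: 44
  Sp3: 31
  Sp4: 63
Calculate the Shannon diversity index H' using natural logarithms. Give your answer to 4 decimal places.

Total N = 89+44+31+63 = 227, so the proportions are 0.39207, 0.193833, 0.136564, 0.277533 (working shown to 6 dp, full precision carried).
Each pᵢ ln pᵢ term: 0.39207×(-0.936314)=-0.367101, 0.193833×(-1.640760)=-0.318033, 0.136564×(-1.990963)=-0.271894, 0.277533×(-1.281815)=-0.355746.
Sum = -1.312773, so H' = 1.3128.

1.3128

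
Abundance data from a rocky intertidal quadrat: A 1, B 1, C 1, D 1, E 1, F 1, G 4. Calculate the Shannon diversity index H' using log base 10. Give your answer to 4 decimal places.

0.7592

Total N = 1+1+1+1+1+1+4 = 10, so the proportions are 0.1, 0.1, 0.1, 0.1, 0.1, 0.1, 0.4 (working shown to 6 dp, full precision carried).
Each pᵢ log₁₀ pᵢ term: 0.1×(-1.000000)=-0.100000, 0.1×(-1.000000)=-0.100000, 0.1×(-1.000000)=-0.100000, 0.1×(-1.000000)=-0.100000, 0.1×(-1.000000)=-0.100000, 0.1×(-1.000000)=-0.100000, 0.4×(-0.397940)=-0.159176.
Sum = -0.759176, so H' = 0.7592.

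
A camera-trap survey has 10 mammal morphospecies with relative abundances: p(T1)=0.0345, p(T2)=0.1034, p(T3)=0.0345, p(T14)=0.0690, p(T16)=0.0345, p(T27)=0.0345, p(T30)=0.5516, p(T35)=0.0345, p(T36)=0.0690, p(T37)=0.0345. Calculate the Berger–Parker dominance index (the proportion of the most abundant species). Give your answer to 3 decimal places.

0.552

The largest proportion is 0.5516, i.e. d = 0.552 to 3 decimal places.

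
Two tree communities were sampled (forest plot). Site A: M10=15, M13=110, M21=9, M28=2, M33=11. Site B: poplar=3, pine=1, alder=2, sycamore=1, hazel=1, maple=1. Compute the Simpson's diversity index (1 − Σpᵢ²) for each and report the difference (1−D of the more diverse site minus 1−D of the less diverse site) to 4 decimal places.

0.3700

Site A: N=147, proportions 0.102040816, 0.74829932, 0.06122449, 0.013605442, 0.074829932, giving 1−D = 0.420102735 (working shown to 9 dp, full precision carried).
Site B: N=9, proportions 0.333333333, 0.111111111, 0.222222222, 0.111111111, 0.111111111, 0.111111111, giving 1−D = 0.790123457.
Difference = |0.420102735 − 0.790123457| = 0.370020722, i.e. 0.3700 to 4 decimal places.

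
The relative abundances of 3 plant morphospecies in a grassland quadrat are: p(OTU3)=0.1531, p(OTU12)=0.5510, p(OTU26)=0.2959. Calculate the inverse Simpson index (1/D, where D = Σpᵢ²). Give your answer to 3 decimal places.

2.412

D = 0.1531² + 0.551² + 0.2959² = 0.023440 + 0.303601 + 0.087557 = 0.414597 (working shown to 6 dp, full precision carried).
So 1/D = 2.41198, i.e. 2.412 to 3 decimal places.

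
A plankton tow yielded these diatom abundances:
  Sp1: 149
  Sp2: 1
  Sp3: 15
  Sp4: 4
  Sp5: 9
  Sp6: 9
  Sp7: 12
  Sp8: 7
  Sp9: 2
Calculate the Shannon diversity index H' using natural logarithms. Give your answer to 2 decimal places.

Total N = 149+1+15+4+9+9+12+7+2 = 208, so the proportions are 0.7163, 0.0048, 0.0721, 0.0192, 0.0433, 0.0433, 0.0577, 0.0337, 0.0096 (working shown to 4 dp, full precision carried).
Each pᵢ ln pᵢ term: 0.7163×(-0.3336)=-0.2390, 0.0048×(-5.3375)=-0.0257, 0.0721×(-2.6295)=-0.1896, 0.0192×(-3.9512)=-0.0760, 0.0433×(-3.1403)=-0.1359, 0.0433×(-3.1403)=-0.1359, 0.0577×(-2.8526)=-0.1646, 0.0337×(-3.3916)=-0.1141, 0.0096×(-4.6444)=-0.0447.
Sum = -1.1254, so H' = 1.13.

1.13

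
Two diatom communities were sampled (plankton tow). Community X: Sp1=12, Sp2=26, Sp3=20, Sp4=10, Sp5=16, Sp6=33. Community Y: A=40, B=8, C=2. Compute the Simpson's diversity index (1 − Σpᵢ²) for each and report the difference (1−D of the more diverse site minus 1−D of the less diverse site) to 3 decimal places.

Community X: N=117, proportions 0.10256, 0.22222, 0.17094, 0.08547, 0.13675, 0.28205, giving 1−D = 0.80532 (working shown to 5 dp, full precision carried).
Community Y: N=50, proportions 0.8, 0.16, 0.04, giving 1−D = 0.33280.
Difference = |0.80532 − 0.33280| = 0.47252, i.e. 0.473 to 3 decimal places.

0.473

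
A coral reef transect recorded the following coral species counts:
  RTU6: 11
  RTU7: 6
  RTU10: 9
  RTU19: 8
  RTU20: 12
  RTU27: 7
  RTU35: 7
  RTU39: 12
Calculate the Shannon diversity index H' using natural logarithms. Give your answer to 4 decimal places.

2.0486

Total N = 11+6+9+8+12+7+7+12 = 72, so the proportions are 0.152778, 0.083333, 0.125, 0.111111, 0.166667, 0.097222, 0.097222, 0.166667 (working shown to 6 dp, full precision carried).
Each pᵢ ln pᵢ term: 0.152778×(-1.878771)=-0.287034, 0.083333×(-2.484907)=-0.207076, 0.125×(-2.079442)=-0.259930, 0.111111×(-2.197225)=-0.244136, 0.166667×(-1.791759)=-0.298627, 0.097222×(-2.330756)=-0.226601, 0.097222×(-2.330756)=-0.226601, 0.166667×(-1.791759)=-0.298627.
Sum = -2.048632, so H' = 2.0486.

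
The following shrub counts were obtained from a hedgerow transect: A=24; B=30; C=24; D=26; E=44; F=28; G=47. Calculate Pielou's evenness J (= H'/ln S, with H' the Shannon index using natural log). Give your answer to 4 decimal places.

0.9811

Total N = 24+30+24+26+44+28+47 = 223, so the proportions are 0.107623, 0.134529, 0.107623, 0.116592, 0.197309, 0.125561, 0.210762 (working shown to 6 dp, full precision carried).
H' = −Σ pᵢ ln pᵢ = −((-0.239905) + (-0.269862) + (-0.239905) + (-0.250565) + (-0.320230) + (-0.260534) + (-0.328162)) = 1.909163.
With S = 7 species, ln S = 1.945910, so J = 1.909163/1.945910 = 0.981116, i.e. 0.9811 to 4 decimal places.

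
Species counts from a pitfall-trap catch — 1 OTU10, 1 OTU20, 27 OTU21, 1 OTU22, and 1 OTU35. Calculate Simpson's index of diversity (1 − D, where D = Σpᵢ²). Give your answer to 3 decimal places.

0.237

Total N = 1+1+27+1+1 = 31, so the proportions are 0.03226, 0.03226, 0.87097, 0.03226, 0.03226 (working shown to 5 dp, full precision carried).
D = 0.03226² + 0.03226² + 0.87097² + 0.03226² + 0.03226² = 0.00104 + 0.00104 + 0.75858 + 0.00104 + 0.00104 = 0.76275.
So 1 − D = 0.23725, i.e. 0.237 to 3 decimal places.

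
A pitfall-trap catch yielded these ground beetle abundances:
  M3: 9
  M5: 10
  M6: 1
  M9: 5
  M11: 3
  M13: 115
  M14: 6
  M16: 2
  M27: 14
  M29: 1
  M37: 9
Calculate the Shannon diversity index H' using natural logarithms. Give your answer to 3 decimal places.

Total N = 9+10+1+5+3+115+6+2+14+1+9 = 175, so the proportions are 0.05143, 0.05714, 0.00571, 0.02857, 0.01714, 0.65714, 0.03429, 0.01143, 0.08, 0.00571, 0.05143 (working shown to 5 dp, full precision carried).
Each pᵢ ln pᵢ term: 0.05143×(-2.96756)=-0.15262, 0.05714×(-2.86220)=-0.16355, 0.00571×(-5.16479)=-0.02951, 0.02857×(-3.55535)=-0.10158, 0.01714×(-4.06617)=-0.06971, 0.65714×(-0.41985)=-0.27590, 0.03429×(-3.37303)=-0.11565, 0.01143×(-4.47164)=-0.05110, 0.08×(-2.52573)=-0.20206, 0.00571×(-5.16479)=-0.02951, 0.05143×(-2.96756)=-0.15262.
Sum = -1.34382, so H' = 1.344.

1.344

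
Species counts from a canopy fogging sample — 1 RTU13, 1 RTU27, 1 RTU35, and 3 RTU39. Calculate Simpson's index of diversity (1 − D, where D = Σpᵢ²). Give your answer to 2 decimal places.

0.67

Total N = 1+1+1+3 = 6, so the proportions are 0.1667, 0.1667, 0.1667, 0.5 (working shown to 4 dp, full precision carried).
D = 0.1667² + 0.1667² + 0.1667² + 0.5² = 0.0278 + 0.0278 + 0.0278 + 0.2500 = 0.3333.
So 1 − D = 0.6667, i.e. 0.67 to 2 decimal places.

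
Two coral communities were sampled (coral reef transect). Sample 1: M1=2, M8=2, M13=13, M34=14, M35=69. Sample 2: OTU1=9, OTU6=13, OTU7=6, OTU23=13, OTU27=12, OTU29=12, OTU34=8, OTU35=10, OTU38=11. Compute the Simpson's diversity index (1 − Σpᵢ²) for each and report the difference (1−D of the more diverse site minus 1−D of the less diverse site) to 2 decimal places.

Sample 1: N=100, proportions 0.02, 0.02, 0.13, 0.14, 0.69, giving 1−D = 0.4866 (working shown to 4 dp, full precision carried).
Sample 2: N=94, proportions 0.0957, 0.1383, 0.0638, 0.1383, 0.1277, 0.1277, 0.0851, 0.1064, 0.117, giving 1−D = 0.8837.
Difference = |0.4866 − 0.8837| = 0.3971, i.e. 0.40 to 2 decimal places.

0.40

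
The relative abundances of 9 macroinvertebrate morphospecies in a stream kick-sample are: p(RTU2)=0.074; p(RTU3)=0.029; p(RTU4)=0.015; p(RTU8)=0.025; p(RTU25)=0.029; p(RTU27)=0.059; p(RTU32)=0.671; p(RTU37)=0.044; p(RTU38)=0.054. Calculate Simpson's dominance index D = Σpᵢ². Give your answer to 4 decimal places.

0.4666

D = 0.074² + 0.029² + 0.015² + 0.025² + 0.029² + 0.059² + 0.671² + 0.044² + 0.054² = 0.005476 + 0.000841 + 0.000225 + 0.000625 + 0.000841 + 0.003481 + 0.450241 + 0.001936 + 0.002916 = 0.466582 (working shown to 6 dp, full precision carried).
To 4 decimal places, D = 0.4666.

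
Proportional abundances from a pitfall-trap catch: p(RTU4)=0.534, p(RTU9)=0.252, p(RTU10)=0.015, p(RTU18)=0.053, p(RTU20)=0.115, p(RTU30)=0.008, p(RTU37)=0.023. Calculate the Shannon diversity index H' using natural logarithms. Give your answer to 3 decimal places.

1.275

Each pᵢ ln pᵢ term (working shown to 5 dp, full precision carried): 0.534×(-0.62736)=-0.33501, 0.252×(-1.37833)=-0.34734, 0.015×(-4.19971)=-0.06300, 0.053×(-2.93746)=-0.15569, 0.115×(-2.16282)=-0.24872, 0.008×(-4.82831)=-0.03863, 0.023×(-3.77226)=-0.08676.
Sum = -1.27514, so H' = 1.275.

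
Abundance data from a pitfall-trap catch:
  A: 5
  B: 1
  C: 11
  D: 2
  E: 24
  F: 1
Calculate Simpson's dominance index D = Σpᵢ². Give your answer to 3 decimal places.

0.376

Total N = 5+1+11+2+24+1 = 44, so the proportions are 0.11364, 0.02273, 0.25, 0.04545, 0.54545, 0.02273 (working shown to 5 dp, full precision carried).
D = 0.11364² + 0.02273² + 0.25² + 0.04545² + 0.54545² + 0.02273² = 0.01291 + 0.00052 + 0.06250 + 0.00207 + 0.29752 + 0.00052 = 0.37603.
To 3 decimal places, D = 0.376.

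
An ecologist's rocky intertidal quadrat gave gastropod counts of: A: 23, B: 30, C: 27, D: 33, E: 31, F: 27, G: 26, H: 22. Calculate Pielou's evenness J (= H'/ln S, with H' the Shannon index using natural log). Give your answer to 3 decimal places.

Total N = 23+30+27+33+31+27+26+22 = 219, so the proportions are 0.10502, 0.13699, 0.12329, 0.15068, 0.14155, 0.12329, 0.11872, 0.10046 (working shown to 5 dp, full precision carried).
H' = −Σ pᵢ ln pᵢ = −((-0.23668) + (-0.27231) + (-0.25807) + (-0.28518) + (-0.27675) + (-0.25807) + (-0.25299) + (-0.23085)) = 2.07090.
With S = 8 species, ln S = 2.07944, so J = 2.07090/2.07944 = 0.99589, i.e. 0.996 to 3 decimal places.

0.996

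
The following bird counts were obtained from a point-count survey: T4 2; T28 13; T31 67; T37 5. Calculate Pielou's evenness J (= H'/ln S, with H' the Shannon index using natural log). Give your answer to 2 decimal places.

0.53

Total N = 2+13+67+5 = 87, so the proportions are 0.023, 0.1494, 0.7701, 0.0575 (working shown to 4 dp, full precision carried).
H' = −Σ pᵢ ln pᵢ = −((-0.0867) + (-0.2841) + (-0.2012) + (-0.1642)) = 0.7361.
With S = 4 species, ln S = 1.3863, so J = 0.7361/1.3863 = 0.5310, i.e. 0.53 to 2 decimal places.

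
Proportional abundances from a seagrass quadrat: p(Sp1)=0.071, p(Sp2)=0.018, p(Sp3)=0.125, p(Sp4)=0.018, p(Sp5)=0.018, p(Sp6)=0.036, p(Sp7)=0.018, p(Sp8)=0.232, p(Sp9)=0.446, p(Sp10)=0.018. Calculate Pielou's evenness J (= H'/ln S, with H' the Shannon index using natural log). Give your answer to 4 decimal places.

0.7070

H' = −Σ pᵢ ln pᵢ = −((-0.187800) + (-0.072313) + (-0.259930) + (-0.072313) + (-0.072313) + (-0.119673) + (-0.072313) + (-0.338956) + (-0.360117) + (-0.072313)) = 1.628040 (working shown to 6 dp, full precision carried).
With S = 10 species, ln S = 2.302585, so J = 1.628040/2.302585 = 0.707049, i.e. 0.7070 to 4 decimal places.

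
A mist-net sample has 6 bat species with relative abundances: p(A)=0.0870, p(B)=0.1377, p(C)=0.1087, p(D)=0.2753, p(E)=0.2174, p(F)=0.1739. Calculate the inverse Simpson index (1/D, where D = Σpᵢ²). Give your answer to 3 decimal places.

5.218

D = 0.087² + 0.1377² + 0.1087² + 0.2753² + 0.2174² + 0.1739² = 0.0075690 + 0.0189613 + 0.0118157 + 0.0757901 + 0.0472628 + 0.0302412 = 0.1916400 (working shown to 7 dp, full precision carried).
So 1/D = 5.21812, i.e. 5.218 to 3 decimal places.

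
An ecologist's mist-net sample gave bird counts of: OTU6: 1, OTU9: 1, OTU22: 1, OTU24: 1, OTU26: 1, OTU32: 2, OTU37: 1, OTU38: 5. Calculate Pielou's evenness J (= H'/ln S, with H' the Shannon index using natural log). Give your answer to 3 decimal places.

0.885

Total N = 1+1+1+1+1+2+1+5 = 13, so the proportions are 0.07692, 0.07692, 0.07692, 0.07692, 0.07692, 0.15385, 0.07692, 0.38462 (working shown to 5 dp, full precision carried).
H' = −Σ pᵢ ln pᵢ = −((-0.19730) + (-0.19730) + (-0.19730) + (-0.19730) + (-0.19730) + (-0.28797) + (-0.19730) + (-0.36750)) = 1.83930.
With S = 8 species, ln S = 2.07944, so J = 1.83930/2.07944 = 0.88451, i.e. 0.885 to 3 decimal places.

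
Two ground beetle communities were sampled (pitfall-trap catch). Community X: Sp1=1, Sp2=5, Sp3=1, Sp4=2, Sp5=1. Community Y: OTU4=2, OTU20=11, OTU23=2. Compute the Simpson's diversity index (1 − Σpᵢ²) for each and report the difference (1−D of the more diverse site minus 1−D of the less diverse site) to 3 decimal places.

0.253

Community X: N=10, proportions 0.1, 0.5, 0.1, 0.2, 0.1, giving 1−D = 0.68000 (working shown to 5 dp, full precision carried).
Community Y: N=15, proportions 0.13333, 0.73333, 0.13333, giving 1−D = 0.42667.
Difference = |0.68000 − 0.42667| = 0.25333, i.e. 0.253 to 3 decimal places.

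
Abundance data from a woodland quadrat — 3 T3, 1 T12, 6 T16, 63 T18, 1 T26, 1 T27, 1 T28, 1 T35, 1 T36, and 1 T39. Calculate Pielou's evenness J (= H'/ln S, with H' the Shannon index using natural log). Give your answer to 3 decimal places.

0.385

Total N = 3+1+6+63+1+1+1+1+1+1 = 79, so the proportions are 0.03797, 0.01266, 0.07595, 0.79747, 0.01266, 0.01266, 0.01266, 0.01266, 0.01266, 0.01266 (working shown to 5 dp, full precision carried).
H' = −Σ pᵢ ln pᵢ = −((-0.12421) + (-0.05531) + (-0.19577) + (-0.18048) + (-0.05531) + (-0.05531) + (-0.05531) + (-0.05531) + (-0.05531) + (-0.05531)) = 0.88763.
With S = 10 species, ln S = 2.30259, so J = 0.88763/2.30259 = 0.38549, i.e. 0.385 to 3 decimal places.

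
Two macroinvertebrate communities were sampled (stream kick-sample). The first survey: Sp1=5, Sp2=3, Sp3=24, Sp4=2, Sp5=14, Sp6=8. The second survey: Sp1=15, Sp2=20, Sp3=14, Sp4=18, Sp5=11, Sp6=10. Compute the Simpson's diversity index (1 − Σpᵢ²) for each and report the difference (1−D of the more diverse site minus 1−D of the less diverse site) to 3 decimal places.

0.102

The first survey: N=56, proportions 0.089286, 0.053571, 0.428571, 0.035714, 0.25, 0.142857, giving 1−D = 0.721301 (working shown to 6 dp, full precision carried).
The second survey: N=88, proportions 0.170455, 0.227273, 0.159091, 0.204545, 0.125, 0.113636, giving 1−D = 0.823605.
Difference = |0.721301 − 0.823605| = 0.102304, i.e. 0.102 to 3 decimal places.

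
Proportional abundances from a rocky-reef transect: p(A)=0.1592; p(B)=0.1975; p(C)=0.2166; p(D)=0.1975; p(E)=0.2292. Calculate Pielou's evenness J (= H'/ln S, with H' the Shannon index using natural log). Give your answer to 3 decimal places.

H' = −Σ pᵢ ln pᵢ = −((-0.29254) + (-0.32035) + (-0.33133) + (-0.32035) + (-0.33765)) = 1.60222 (working shown to 5 dp, full precision carried).
With S = 5 species, ln S = 1.60944, so J = 1.60222/1.60944 = 0.99552, i.e. 0.996 to 3 decimal places.

0.996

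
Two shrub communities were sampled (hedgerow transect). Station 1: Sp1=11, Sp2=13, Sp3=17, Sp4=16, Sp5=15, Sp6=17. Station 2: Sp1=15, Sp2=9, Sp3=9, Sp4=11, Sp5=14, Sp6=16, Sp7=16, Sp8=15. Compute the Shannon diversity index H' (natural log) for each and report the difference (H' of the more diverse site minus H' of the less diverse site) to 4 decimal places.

Station 1: N=89, proportions 0.123596, 0.146067, 0.191011, 0.179775, 0.168539, 0.191011, giving H' = 1.780405 (working shown to 6 dp, full precision carried).
Station 2: N=105, proportions 0.142857, 0.085714, 0.085714, 0.104762, 0.133333, 0.152381, 0.152381, 0.142857, giving H' = 2.055503.
Difference = |1.780405 − 2.055503| = 0.275098, i.e. 0.2751 to 4 decimal places.

0.2751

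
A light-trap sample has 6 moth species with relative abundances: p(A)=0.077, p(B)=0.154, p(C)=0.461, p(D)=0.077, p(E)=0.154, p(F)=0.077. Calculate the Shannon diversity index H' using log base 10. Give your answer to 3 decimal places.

0.662

Each pᵢ log₁₀ pᵢ term (working shown to 6 dp, full precision carried): 0.077×(-1.113509)=-0.085740, 0.154×(-0.812479)=-0.125122, 0.461×(-0.336299)=-0.155034, 0.077×(-1.113509)=-0.085740, 0.154×(-0.812479)=-0.125122, 0.077×(-1.113509)=-0.085740.
Sum = -0.662498, so H' = 0.662.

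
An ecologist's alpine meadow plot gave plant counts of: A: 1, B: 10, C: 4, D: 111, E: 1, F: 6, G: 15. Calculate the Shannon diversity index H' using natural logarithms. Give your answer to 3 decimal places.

Total N = 1+10+4+111+1+6+15 = 148, so the proportions are 0.00676, 0.06757, 0.02703, 0.75, 0.00676, 0.04054, 0.10135 (working shown to 5 dp, full precision carried).
Each pᵢ ln pᵢ term: 0.00676×(-4.99721)=-0.03376, 0.06757×(-2.69463)=-0.18207, 0.02703×(-3.61092)=-0.09759, 0.75×(-0.28768)=-0.21576, 0.00676×(-4.99721)=-0.03376, 0.04054×(-3.20545)=-0.12995, 0.10135×(-2.28916)=-0.23201.
Sum = -0.92491, so H' = 0.925.

0.925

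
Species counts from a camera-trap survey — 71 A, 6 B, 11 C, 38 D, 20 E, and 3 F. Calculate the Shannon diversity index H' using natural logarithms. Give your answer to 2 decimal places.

1.37

Total N = 71+6+11+38+20+3 = 149, so the proportions are 0.4765, 0.0403, 0.0738, 0.255, 0.1342, 0.0201 (working shown to 4 dp, full precision carried).
Each pᵢ ln pᵢ term: 0.4765×(-0.7413)=-0.3532, 0.0403×(-3.2122)=-0.1293, 0.0738×(-2.6061)=-0.1924, 0.255×(-1.3664)=-0.3485, 0.1342×(-2.0082)=-0.2696, 0.0201×(-3.9053)=-0.0786.
Sum = -1.3716, so H' = 1.37.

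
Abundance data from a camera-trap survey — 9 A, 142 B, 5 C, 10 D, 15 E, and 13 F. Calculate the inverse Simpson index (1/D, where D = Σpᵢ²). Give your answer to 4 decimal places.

1.8126

Total N = 9+142+5+10+15+13 = 194, so the proportions are 0.0463918, 0.7319588, 0.0257732, 0.0515464, 0.0773196, 0.0670103 (working shown to 7 dp, full precision carried).
D = 0.0463918² + 0.7319588² + 0.0257732² + 0.0515464² + 0.0773196² + 0.0670103² = 0.0021522 + 0.5357636 + 0.0006643 + 0.0026570 + 0.0059783 + 0.0044904 = 0.5517058.
So 1/D = 1.812560, i.e. 1.8126 to 4 decimal places.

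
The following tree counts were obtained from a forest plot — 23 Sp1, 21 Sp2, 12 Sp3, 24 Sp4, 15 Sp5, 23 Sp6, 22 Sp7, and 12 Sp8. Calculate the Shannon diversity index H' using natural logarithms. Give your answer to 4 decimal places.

2.0456

Total N = 23+21+12+24+15+23+22+12 = 152, so the proportions are 0.151316, 0.138158, 0.078947, 0.157895, 0.098684, 0.151316, 0.144737, 0.078947 (working shown to 6 dp, full precision carried).
Each pᵢ ln pᵢ term: 0.151316×(-1.888386)=-0.285743, 0.138158×(-1.979358)=-0.273464, 0.078947×(-2.538974)=-0.200445, 0.157895×(-1.845827)=-0.291446, 0.098684×(-2.315830)=-0.228536, 0.151316×(-1.888386)=-0.285743, 0.144737×(-1.932838)=-0.279753, 0.078947×(-2.538974)=-0.200445.
Sum = -2.045575, so H' = 2.0456.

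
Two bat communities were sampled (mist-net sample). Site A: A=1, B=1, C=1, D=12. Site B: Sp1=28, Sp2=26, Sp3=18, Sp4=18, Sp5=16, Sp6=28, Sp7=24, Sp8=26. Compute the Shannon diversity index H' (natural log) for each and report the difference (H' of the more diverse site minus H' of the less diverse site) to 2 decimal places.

1.34

Site A: N=15, proportions 0.0667, 0.0667, 0.0667, 0.8, giving H' = 0.7201 (working shown to 4 dp, full precision carried).
Site B: N=184, proportions 0.1522, 0.1413, 0.0978, 0.0978, 0.087, 0.1522, 0.1304, 0.1413, giving H' = 2.0589.
Difference = |0.7201 − 2.0589| = 1.3388, i.e. 1.34 to 2 decimal places.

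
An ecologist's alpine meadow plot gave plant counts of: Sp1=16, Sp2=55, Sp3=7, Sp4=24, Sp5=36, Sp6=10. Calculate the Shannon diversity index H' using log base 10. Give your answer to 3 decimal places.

Total N = 16+55+7+24+36+10 = 148, so the proportions are 0.10811, 0.37162, 0.0473, 0.16216, 0.24324, 0.06757 (working shown to 5 dp, full precision carried).
Each pᵢ log₁₀ pᵢ term: 0.10811×(-0.96614)=-0.10445, 0.37162×(-0.42990)=-0.15976, 0.0473×(-1.32516)=-0.06268, 0.16216×(-0.79005)=-0.12812, 0.24324×(-0.61396)=-0.14934, 0.06757×(-1.17026)=-0.07907.
Sum = -0.68341, so H' = 0.683.

0.683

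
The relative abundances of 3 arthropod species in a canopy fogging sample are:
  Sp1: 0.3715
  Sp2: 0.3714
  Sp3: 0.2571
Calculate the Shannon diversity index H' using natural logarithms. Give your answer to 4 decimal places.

Each pᵢ ln pᵢ term (working shown to 6 dp, full precision carried): 0.3715×(-0.990206)=-0.367862, 0.3714×(-0.990476)=-0.367863, 0.2571×(-1.358290)=-0.349216.
Sum = -1.084941, so H' = 1.0849.

1.0849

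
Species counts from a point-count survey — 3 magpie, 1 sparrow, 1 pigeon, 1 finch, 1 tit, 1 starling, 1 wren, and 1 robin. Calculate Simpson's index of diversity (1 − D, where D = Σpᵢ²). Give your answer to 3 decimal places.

Total N = 3+1+1+1+1+1+1+1 = 10, so the proportions are 0.3, 0.1, 0.1, 0.1, 0.1, 0.1, 0.1, 0.1 (working shown to 5 dp, full precision carried).
D = 0.3² + 0.1² + 0.1² + 0.1² + 0.1² + 0.1² + 0.1² + 0.1² = 0.09000 + 0.01000 + 0.01000 + 0.01000 + 0.01000 + 0.01000 + 0.01000 + 0.01000 = 0.16000.
So 1 − D = 0.84000, i.e. 0.840 to 3 decimal places.

0.840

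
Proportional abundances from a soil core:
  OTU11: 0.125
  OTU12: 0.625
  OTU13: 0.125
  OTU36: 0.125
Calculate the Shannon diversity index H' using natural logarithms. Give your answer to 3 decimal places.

Each pᵢ ln pᵢ term (working shown to 5 dp, full precision carried): 0.125×(-2.07944)=-0.25993, 0.625×(-0.47000)=-0.29375, 0.125×(-2.07944)=-0.25993, 0.125×(-2.07944)=-0.25993.
Sum = -1.07354, so H' = 1.074.

1.074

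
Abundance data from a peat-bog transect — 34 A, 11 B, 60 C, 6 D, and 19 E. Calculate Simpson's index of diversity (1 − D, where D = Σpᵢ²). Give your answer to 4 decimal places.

Total N = 34+11+60+6+19 = 130, so the proportions are 0.261538, 0.084615, 0.461538, 0.046154, 0.146154 (working shown to 6 dp, full precision carried).
D = 0.261538² + 0.084615² + 0.461538² + 0.046154² + 0.146154² = 0.068402 + 0.007160 + 0.213018 + 0.002130 + 0.021361 = 0.312071.
So 1 − D = 0.687929, i.e. 0.6879 to 4 decimal places.

0.6879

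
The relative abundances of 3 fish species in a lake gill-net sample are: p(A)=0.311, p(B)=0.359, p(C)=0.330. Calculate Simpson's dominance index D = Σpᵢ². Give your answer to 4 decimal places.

0.3345

D = 0.311² + 0.359² + 0.33² = 0.096721 + 0.128881 + 0.108900 = 0.334502 (working shown to 6 dp, full precision carried).
To 4 decimal places, D = 0.3345.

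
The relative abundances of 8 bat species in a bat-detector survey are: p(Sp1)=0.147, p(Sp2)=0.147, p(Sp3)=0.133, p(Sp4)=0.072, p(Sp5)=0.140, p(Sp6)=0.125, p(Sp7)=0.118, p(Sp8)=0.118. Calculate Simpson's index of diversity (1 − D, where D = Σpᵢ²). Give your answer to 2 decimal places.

D = 0.147² + 0.147² + 0.133² + 0.072² + 0.14² + 0.125² + 0.118² + 0.118² = 0.0216 + 0.0216 + 0.0177 + 0.0052 + 0.0196 + 0.0156 + 0.0139 + 0.0139 = 0.1292 (working shown to 4 dp, full precision carried).
So 1 − D = 0.8708, i.e. 0.87 to 2 decimal places.

0.87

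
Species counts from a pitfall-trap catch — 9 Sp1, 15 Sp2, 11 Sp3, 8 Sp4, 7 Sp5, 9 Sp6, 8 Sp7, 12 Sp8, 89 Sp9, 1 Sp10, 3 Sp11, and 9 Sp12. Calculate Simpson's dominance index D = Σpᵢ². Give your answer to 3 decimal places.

Total N = 9+15+11+8+7+9+8+12+89+1+3+9 = 181, so the proportions are 0.04972, 0.08287, 0.06077, 0.0442, 0.03867, 0.04972, 0.0442, 0.0663, 0.49171, 0.00552, 0.01657, 0.04972 (working shown to 5 dp, full precision carried).
D = 0.04972² + 0.08287² + 0.06077² + 0.0442² + 0.03867² + 0.04972² + 0.0442² + 0.0663² + 0.49171² + 0.00552² + 0.01657² + 0.04972² = 0.00247 + 0.00687 + 0.00369 + 0.00195 + 0.00150 + 0.00247 + 0.00195 + 0.00440 + 0.24178 + 0.00003 + 0.00027 + 0.00247 = 0.26986.
To 3 decimal places, D = 0.270.

0.270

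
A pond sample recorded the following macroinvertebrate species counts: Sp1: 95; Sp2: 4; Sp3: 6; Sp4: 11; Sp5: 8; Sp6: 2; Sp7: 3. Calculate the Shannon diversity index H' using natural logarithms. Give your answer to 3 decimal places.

Total N = 95+4+6+11+8+2+3 = 129, so the proportions are 0.73643, 0.03101, 0.04651, 0.08527, 0.06202, 0.0155, 0.02326 (working shown to 5 dp, full precision carried).
Each pᵢ ln pᵢ term: 0.73643×(-0.30594)=-0.22530, 0.03101×(-3.47352)=-0.10771, 0.04651×(-3.06805)=-0.14270, 0.08527×(-2.46192)=-0.20993, 0.06202×(-2.78037)=-0.17243, 0.0155×(-4.16667)=-0.06460, 0.02326×(-3.76120)=-0.08747.
Sum = -1.01013, so H' = 1.010.

1.010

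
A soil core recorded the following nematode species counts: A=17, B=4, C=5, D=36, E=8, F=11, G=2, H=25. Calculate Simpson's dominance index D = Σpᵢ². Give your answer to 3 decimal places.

Total N = 17+4+5+36+8+11+2+25 = 108, so the proportions are 0.15741, 0.03704, 0.0463, 0.33333, 0.07407, 0.10185, 0.01852, 0.23148 (working shown to 5 dp, full precision carried).
D = 0.15741² + 0.03704² + 0.0463² + 0.33333² + 0.07407² + 0.10185² + 0.01852² + 0.23148² = 0.02478 + 0.00137 + 0.00214 + 0.11111 + 0.00549 + 0.01037 + 0.00034 + 0.05358 = 0.20919.
To 3 decimal places, D = 0.209.

0.209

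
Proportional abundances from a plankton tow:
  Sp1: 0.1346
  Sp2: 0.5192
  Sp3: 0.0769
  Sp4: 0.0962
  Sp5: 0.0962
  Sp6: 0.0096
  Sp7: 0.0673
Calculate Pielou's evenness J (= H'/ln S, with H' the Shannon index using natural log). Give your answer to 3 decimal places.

H' = −Σ pᵢ ln pᵢ = −((-0.26993) + (-0.34032) + (-0.19727) + (-0.22524) + (-0.22524) + (-0.04460) + (-0.18162)) = 1.48421 (working shown to 5 dp, full precision carried).
With S = 7 species, ln S = 1.94591, so J = 1.48421/1.94591 = 0.76273, i.e. 0.763 to 3 decimal places.

0.763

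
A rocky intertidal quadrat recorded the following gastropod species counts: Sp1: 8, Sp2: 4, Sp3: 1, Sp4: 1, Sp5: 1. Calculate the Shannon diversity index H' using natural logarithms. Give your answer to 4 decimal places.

Total N = 8+4+1+1+1 = 15, so the proportions are 0.533333, 0.266667, 0.066667, 0.066667, 0.066667 (working shown to 6 dp, full precision carried).
Each pᵢ ln pᵢ term: 0.533333×(-0.628609)=-0.335258, 0.266667×(-1.321756)=-0.352468, 0.066667×(-2.708050)=-0.180537, 0.066667×(-2.708050)=-0.180537, 0.066667×(-2.708050)=-0.180537.
Sum = -1.229336, so H' = 1.2293.

1.2293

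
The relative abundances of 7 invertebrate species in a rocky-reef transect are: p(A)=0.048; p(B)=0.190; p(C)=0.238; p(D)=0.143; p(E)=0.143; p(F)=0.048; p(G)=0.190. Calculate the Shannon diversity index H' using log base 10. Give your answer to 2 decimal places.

0.79

Each pᵢ log₁₀ pᵢ term (working shown to 4 dp, full precision carried): 0.048×(-1.3188)=-0.0633, 0.19×(-0.7212)=-0.1370, 0.238×(-0.6234)=-0.1484, 0.143×(-0.8447)=-0.1208, 0.143×(-0.8447)=-0.1208, 0.048×(-1.3188)=-0.0633, 0.19×(-0.7212)=-0.1370.
Sum = -0.7906, so H' = 0.79.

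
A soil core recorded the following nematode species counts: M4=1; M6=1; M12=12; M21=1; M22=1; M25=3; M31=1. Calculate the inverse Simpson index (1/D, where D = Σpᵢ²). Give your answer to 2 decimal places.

Total N = 1+1+12+1+1+3+1 = 20, so the proportions are 0.05, 0.05, 0.6, 0.05, 0.05, 0.15, 0.05 (working shown to 5 dp, full precision carried).
D = 0.05² + 0.05² + 0.6² + 0.05² + 0.05² + 0.15² + 0.05² = 0.00250 + 0.00250 + 0.36000 + 0.00250 + 0.00250 + 0.02250 + 0.00250 = 0.39500.
So 1/D = 2.5316, i.e. 2.53 to 2 decimal places.

2.53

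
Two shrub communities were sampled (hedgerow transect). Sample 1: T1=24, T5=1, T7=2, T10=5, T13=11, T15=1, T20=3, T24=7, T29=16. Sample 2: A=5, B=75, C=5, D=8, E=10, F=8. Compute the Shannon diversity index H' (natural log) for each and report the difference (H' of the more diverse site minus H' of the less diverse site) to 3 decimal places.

Sample 1: N=70, proportions 0.34286, 0.01429, 0.02857, 0.07143, 0.15714, 0.01429, 0.04286, 0.1, 0.22857, giving H' = 1.77189 (working shown to 5 dp, full precision carried).
Sample 2: N=111, proportions 0.04505, 0.67568, 0.04505, 0.07207, 0.09009, 0.07207, giving H' = 1.14013.
Difference = |1.77189 − 1.14013| = 0.63176, i.e. 0.632 to 3 decimal places.

0.632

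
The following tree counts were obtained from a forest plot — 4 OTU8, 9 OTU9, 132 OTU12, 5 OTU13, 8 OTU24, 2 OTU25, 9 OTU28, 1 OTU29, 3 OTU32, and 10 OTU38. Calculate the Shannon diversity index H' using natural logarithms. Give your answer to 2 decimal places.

1.15

Total N = 4+9+132+5+8+2+9+1+3+10 = 183, so the proportions are 0.0219, 0.0492, 0.7213, 0.0273, 0.0437, 0.0109, 0.0492, 0.0055, 0.0164, 0.0546 (working shown to 4 dp, full precision carried).
Each pᵢ ln pᵢ term: 0.0219×(-3.8232)=-0.0836, 0.0492×(-3.0123)=-0.1481, 0.7213×(-0.3267)=-0.2356, 0.0273×(-3.6000)=-0.0984, 0.0437×(-3.1300)=-0.1368, 0.0109×(-4.5163)=-0.0494, 0.0492×(-3.0123)=-0.1481, 0.0055×(-5.2095)=-0.0285, 0.0164×(-4.1109)=-0.0674, 0.0546×(-2.9069)=-0.1588.
Sum = -1.1548, so H' = 1.15.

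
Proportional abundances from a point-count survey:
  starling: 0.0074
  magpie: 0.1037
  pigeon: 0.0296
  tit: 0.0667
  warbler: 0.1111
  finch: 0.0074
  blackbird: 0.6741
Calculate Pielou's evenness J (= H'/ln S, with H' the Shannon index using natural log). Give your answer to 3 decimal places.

0.567

H' = −Σ pᵢ ln pᵢ = −((-0.03631) + (-0.23501) + (-0.10419) + (-0.18059) + (-0.24412) + (-0.03631) + (-0.26585)) = 1.10238 (working shown to 5 dp, full precision carried).
With S = 7 species, ln S = 1.94591, so J = 1.10238/1.94591 = 0.56651, i.e. 0.567 to 3 decimal places.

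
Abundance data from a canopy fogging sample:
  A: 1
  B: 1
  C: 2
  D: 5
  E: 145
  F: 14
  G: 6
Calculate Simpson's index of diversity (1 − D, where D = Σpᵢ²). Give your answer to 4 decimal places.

0.2969

Total N = 1+1+2+5+145+14+6 = 174, so the proportions are 0.005747, 0.005747, 0.011494, 0.028736, 0.833333, 0.08046, 0.034483 (working shown to 6 dp, full precision carried).
D = 0.005747² + 0.005747² + 0.011494² + 0.028736² + 0.833333² + 0.08046² + 0.034483² = 0.000033 + 0.000033 + 0.000132 + 0.000826 + 0.694444 + 0.006474 + 0.001189 = 0.703131.
So 1 − D = 0.296869, i.e. 0.2969 to 4 decimal places.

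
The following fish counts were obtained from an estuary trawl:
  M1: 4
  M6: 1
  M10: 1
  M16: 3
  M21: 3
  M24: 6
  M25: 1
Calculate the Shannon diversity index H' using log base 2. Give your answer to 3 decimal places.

Total N = 4+1+1+3+3+6+1 = 19, so the proportions are 0.21053, 0.05263, 0.05263, 0.15789, 0.15789, 0.31579, 0.05263 (working shown to 5 dp, full precision carried).
Each pᵢ log₂ pᵢ term: 0.21053×(-2.24793)=-0.47325, 0.05263×(-4.24793)=-0.22358, 0.05263×(-4.24793)=-0.22358, 0.15789×(-2.66297)=-0.42047, 0.15789×(-2.66297)=-0.42047, 0.31579×(-1.66297)=-0.52515, 0.05263×(-4.24793)=-0.22358.
Sum = -2.51006, so H' = 2.510.

2.510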